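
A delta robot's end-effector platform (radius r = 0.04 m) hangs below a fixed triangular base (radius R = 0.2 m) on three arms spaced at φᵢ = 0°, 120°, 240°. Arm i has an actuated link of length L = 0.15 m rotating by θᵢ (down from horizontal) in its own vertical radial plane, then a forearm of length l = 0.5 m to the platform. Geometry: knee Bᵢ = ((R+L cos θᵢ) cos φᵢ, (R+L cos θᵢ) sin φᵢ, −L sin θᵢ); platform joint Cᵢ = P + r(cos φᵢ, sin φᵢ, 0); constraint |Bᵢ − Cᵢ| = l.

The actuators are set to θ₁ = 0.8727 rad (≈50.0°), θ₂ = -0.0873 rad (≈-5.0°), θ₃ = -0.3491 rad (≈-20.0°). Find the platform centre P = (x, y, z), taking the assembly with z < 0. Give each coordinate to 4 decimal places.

arm 1 at φ=0.0°: ρ1 = 0.2564;  centre 1 = (0.2564, 0.0000, -0.1149)
φ2=120.0°: virtual centre (-0.1547, 0.2680, 0.0131), radius l
arm 3 at φ=240.0°: ρ3 = 0.3010;  centre 3 = (-0.1505, -0.2606, 0.0513)
subtract pairs → two planes through P
linear system: -0.8223x+0.5359y = 0.0170−0.2560z; -0.8138x+-0.5213y = 0.0143−0.3324z
det = 0.8648;  x = -0.0191+0.3603z,  y = 0.0024+0.0752z
sphere 1 gives Az²+Bz+C=0 with A=1.1355, B=0.0317, C=-0.1609;  B²−4AC=0.7318;  roots -0.3906, 0.3628;  negative root z = -0.3906
x = -0.1598, y = -0.0270

(-0.1598, -0.0270, -0.3906)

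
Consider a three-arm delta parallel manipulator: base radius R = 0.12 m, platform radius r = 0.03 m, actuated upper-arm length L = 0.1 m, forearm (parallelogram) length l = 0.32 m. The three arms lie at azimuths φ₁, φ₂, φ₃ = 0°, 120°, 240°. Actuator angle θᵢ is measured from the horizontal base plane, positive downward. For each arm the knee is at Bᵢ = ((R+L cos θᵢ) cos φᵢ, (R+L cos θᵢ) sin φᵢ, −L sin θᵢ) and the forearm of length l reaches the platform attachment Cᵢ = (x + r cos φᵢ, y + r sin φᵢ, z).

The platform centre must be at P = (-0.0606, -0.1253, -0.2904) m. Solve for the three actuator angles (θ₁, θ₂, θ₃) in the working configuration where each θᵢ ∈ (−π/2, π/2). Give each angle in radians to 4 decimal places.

θ₁ = 0.9601, θ₂ = 1.0473, θ₃ = -0.2614

rotate P by −φ1: (-0.0606, -0.1253, -0.2904)
  A=0.1506, B=-0.2904, C=(l²−L²−A²−y'²−z²)/(2L)=-0.1516
  √(A²+B²)=0.3271;  θ1 = -1.0924+2.0525 ≈ 0.9601
rotate P by −φ2: (-0.0782, 0.1151, -0.2904)
  e−x'=0.1682;  (l²−L²−(e−x')²−y'²−z²)/2L = -0.1674
  √(A²+B²)=0.3356;  θ2 = -1.0458+2.0931 ≈ 1.0473
rotate P by −φ3: (0.1388, 0.0102, -0.2904)
  e−x'=-0.0488;  (l²−L²−(e−x')²−y'²−z²)/2L = 0.0279
  θ3 = atan2(B,A) + arccos(C/0.2945) = -0.2614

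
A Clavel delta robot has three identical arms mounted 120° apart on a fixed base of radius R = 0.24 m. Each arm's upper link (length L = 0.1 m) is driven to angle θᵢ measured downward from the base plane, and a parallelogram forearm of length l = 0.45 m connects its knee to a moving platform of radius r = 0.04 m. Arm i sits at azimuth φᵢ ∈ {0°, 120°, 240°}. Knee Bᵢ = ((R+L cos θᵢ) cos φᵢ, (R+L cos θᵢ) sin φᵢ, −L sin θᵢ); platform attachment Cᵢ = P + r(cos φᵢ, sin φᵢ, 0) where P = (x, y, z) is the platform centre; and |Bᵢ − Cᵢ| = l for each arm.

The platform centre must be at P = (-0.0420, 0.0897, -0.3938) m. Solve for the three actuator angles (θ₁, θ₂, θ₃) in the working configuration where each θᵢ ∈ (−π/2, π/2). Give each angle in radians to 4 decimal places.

θ₁ = 0.8723, θ₂ = -0.0877, θ₃ = 0.9598

φ1=0.0° → target in arm frame (-0.0420, 0.0897)
  A=0.2420, B=-0.3938, C=(l²−L²−A²−y'²−z²)/(2L)=-0.1459
  γ=atan2(-0.3938,0.2420)=-1.0198;  ψ=arccos(-0.3157)=1.8920;  θ1=γ+ψ≈0.8723
rotate P by −φ2: (0.0987, -0.0085, -0.3938)
  A cos θ + B sin θ = C:  0.1013·cos θ + -0.3938·sin θ = 0.1354
  √(A²+B²)=0.4066;  θ2 = -1.3190+1.2313 ≈ -0.0877
φ3=240.0° → target in arm frame (-0.0567, -0.0812)
  A cos θ + B sin θ = C:  0.2567·cos θ + -0.3938·sin θ = -0.1753
  θ3 = atan2(B,A) + arccos(C/0.4701) = 0.9598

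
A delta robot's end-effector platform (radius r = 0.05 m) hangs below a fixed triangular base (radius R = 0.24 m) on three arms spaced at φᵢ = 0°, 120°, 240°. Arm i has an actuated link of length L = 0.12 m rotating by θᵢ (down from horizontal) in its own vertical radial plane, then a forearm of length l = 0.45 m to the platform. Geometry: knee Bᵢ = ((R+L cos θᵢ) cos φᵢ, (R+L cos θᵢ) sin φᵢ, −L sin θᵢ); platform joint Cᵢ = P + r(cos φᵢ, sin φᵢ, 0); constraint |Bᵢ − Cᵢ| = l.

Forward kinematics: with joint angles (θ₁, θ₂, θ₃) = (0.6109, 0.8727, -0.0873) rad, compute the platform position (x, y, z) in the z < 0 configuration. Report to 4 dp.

centre 1 = (0.2883·cos0.0°, 0.2883·sin0.0°, -0.0688) = (0.2883, 0.0000, -0.0688)
centre 2 = (0.2671·cos120.0°, 0.2671·sin120.0°, -0.0919) = (-0.1336, 0.2313, -0.0919)
φ3=240.0°: virtual centre (-0.1548, -0.2681, 0.0105), radius l
eliminate P² terms by subtracting sphere 1 from 2 and 3
[-0.8437 0.4627 -0.0462]·P = -0.0080;  [-0.8861 -0.5361 0.1586]·P = 0.0081
Cramer: x(z) = 0.0007+0.0564z;  y(z) = -0.0162+0.2026z
sphere 1 gives Az²+Bz+C=0 with A=1.0442, B=0.0987, C=-0.1148;  B²−4AC=0.4891;  roots -0.3821, 0.2876;  negative root z = -0.3821
x = -0.0209, y = -0.0936

(-0.0209, -0.0936, -0.3821)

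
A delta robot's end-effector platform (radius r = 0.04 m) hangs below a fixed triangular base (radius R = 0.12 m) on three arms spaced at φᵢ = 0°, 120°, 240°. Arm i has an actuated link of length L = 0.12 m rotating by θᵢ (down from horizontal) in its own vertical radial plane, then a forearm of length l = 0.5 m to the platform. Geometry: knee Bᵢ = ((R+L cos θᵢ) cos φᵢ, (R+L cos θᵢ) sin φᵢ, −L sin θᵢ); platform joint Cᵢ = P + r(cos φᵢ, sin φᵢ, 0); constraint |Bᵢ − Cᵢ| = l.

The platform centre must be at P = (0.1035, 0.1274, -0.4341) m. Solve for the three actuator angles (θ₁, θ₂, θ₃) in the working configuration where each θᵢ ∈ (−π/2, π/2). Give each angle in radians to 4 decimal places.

θ₁ = -0.3495, θ₂ = -0.1749, θ₃ = 0.6105

arm 1 (φ=0.0°): x'=0.1035, y'=0.1274
  A cos θ + B sin θ = C:  -0.0235·cos θ + -0.4341·sin θ = 0.1266
  θ1 = atan2(B,A) + arccos(C/0.4347) = -0.3495
arm 2 (φ=120.0°): x'=0.0586, y'=-0.1533
  e−x'=0.0214;  (l²−L²−(e−x')²−y'²−z²)/2L = 0.0966
  γ=atan2(-0.4341,0.0214)=-1.5215;  ψ=arccos(0.2223)=1.3466;  θ2=γ+ψ≈-0.1749
φ3=240.0° → target in arm frame (-0.1621, 0.0259)
  A=0.2421, B=-0.4341, C=(l²−L²−A²−y'²−z²)/(2L)=-0.0505
  θ3 = atan2(B,A) + arccos(C/0.4970) = 0.6105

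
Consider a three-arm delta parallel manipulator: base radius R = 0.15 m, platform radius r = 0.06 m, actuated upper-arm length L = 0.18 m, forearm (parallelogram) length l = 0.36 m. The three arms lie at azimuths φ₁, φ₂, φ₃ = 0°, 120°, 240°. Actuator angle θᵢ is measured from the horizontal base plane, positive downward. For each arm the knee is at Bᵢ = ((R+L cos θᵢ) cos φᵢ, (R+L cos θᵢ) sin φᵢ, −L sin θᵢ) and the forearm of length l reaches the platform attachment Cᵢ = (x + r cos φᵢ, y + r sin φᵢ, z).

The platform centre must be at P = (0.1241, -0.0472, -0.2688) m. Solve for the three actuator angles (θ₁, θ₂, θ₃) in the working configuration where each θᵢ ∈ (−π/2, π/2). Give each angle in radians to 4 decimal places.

rotate P by −φ1: (0.1241, -0.0472, -0.2688)
  A=-0.0341, B=-0.2688, C=(l²−L²−A²−y'²−z²)/(2L)=0.0599
  θ1 = atan2(B,A) + arccos(C/0.2710) = -0.3490
φ2=120.0° → target in arm frame (-0.1029, -0.0839)
  A=0.1929, B=-0.2688, C=(l²−L²−A²−y'²−z²)/(2L)=-0.0536
  √(A²+B²)=0.3309;  θ2 = -0.9483+1.7336 ≈ 0.7854
rotate P by −φ3: (-0.0212, 0.1311, -0.2688)
  e−x'=0.1112;  (l²−L²−(e−x')²−y'²−z²)/2L = -0.0128
  γ=atan2(-0.2688,0.1112)=-1.1786;  ψ=arccos(-0.0439)=1.6147;  θ3=γ+ψ≈0.4360

θ₁ = -0.3490, θ₂ = 0.7854, θ₃ = 0.4360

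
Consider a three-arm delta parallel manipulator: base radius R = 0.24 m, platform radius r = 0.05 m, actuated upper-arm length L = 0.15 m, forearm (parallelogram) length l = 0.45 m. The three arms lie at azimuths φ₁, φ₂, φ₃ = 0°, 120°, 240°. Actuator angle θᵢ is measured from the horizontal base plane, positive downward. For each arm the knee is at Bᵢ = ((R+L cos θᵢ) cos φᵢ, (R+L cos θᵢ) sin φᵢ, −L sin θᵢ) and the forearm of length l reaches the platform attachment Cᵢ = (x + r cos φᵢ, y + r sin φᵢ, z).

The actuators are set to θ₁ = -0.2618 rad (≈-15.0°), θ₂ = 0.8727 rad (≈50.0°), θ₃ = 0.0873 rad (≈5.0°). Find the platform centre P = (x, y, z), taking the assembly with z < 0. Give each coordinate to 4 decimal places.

(0.0799, -0.0831, -0.3225)

arm 1 at φ=0.0°: (R−r)+L cos θ1 = 0.3349;  centre 1 = (0.3349, 0.0000, 0.0388)
arm 2 at φ=120.0°: (R−r)+L cos θ2 = 0.2864;  centre 2 = (-0.1432, 0.2480, -0.1149)
arm 3 at φ=240.0°: (R−r)+L cos θ3 = 0.3394;  centre 3 = (-0.1697, -0.2940, -0.0131)
|centre ₂|²−|centre ₁|² = -0.0184;  |centre ₃|²−|centre ₁|² = 0.0017
linear system: -0.9562x+0.4961y = -0.0184−-0.3075z; -1.0092x+-0.5879y = 0.0017−-0.1038z
det = 1.0628;  x = 0.0094+-0.2185z,  y = -0.0190+0.1986z
into |P−centre ₁|² = l²: 1.0872z² + 0.0571z + -0.0947 = 0;  Δ = 0.4150;  z = -0.3225 or 0.2700 → z<0 root = -0.3225
x = 0.0799, y = -0.0831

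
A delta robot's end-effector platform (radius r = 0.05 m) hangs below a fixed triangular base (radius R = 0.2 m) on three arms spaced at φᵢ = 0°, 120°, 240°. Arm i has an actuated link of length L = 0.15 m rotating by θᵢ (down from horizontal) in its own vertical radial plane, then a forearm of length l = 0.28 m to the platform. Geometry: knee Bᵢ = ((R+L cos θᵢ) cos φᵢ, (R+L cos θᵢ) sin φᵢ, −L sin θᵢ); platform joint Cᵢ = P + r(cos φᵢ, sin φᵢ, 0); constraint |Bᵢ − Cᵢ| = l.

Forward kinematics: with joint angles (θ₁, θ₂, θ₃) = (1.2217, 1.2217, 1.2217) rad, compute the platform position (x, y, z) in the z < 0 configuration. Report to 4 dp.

centre 1 = (0.2013·cos0.0°, 0.2013·sin0.0°, -0.1410) = (0.2013, 0.0000, -0.1410)
φ2=120.0°: virtual centre (-0.1007, 0.1743, -0.1410), radius l
φ3=240.0°: virtual centre (-0.1007, -0.1743, -0.1410), radius l
subtract pairs → two planes through P
plane₁₂: -0.6039x+0.3487y+0.0000z = 0.0000
det = 0.4211;  x = 0.0000+0.0000z,  y = 0.0000+0.0000z
sphere 1 gives Az²+Bz+C=0 with A=1.0000, B=0.2819, C=-0.0180;  B²−4AC=0.1515;  roots -0.3356, 0.0537;  negative root z = -0.3356
x = 0.0000, y = 0.0000

(0.0000, 0.0000, -0.3356)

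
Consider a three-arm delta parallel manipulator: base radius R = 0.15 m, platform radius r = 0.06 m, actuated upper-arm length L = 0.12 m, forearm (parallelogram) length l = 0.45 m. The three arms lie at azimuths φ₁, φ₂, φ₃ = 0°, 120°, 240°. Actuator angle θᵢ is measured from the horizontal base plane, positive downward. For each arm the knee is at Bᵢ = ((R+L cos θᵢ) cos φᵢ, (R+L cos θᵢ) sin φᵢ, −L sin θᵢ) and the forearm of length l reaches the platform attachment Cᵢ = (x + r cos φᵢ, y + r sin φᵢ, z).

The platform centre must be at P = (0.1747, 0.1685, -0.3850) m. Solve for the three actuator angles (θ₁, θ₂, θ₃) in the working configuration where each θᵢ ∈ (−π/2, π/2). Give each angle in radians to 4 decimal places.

θ₁ = -0.2621, θ₂ = 0.2614, θ₃ = 1.3086

rotate P by −φ1: (0.1747, 0.1685, -0.3850)
  A=-0.0847, B=-0.3850, C=(l²−L²−A²−y'²−z²)/(2L)=0.0180
  γ=atan2(-0.3850,-0.0847)=-1.7873;  ψ=arccos(0.0455)=1.5252;  θ1=γ+ψ≈-0.2621
φ2=120.0° → target in arm frame (0.0586, -0.2355)
  e−x'=0.0314;  (l²−L²−(e−x')²−y'²−z²)/2L = -0.0691
  γ=atan2(-0.3850,0.0314)=-1.4894;  ψ=arccos(-0.1790)=1.7508;  θ2=γ+ψ≈0.2614
arm 3 (φ=240.0°): x'=-0.2333, y'=0.0670
  A cos θ + B sin θ = C:  0.3233·cos θ + -0.3850·sin θ = -0.2880
  θ3 = atan2(B,A) + arccos(C/0.5027) = 1.3086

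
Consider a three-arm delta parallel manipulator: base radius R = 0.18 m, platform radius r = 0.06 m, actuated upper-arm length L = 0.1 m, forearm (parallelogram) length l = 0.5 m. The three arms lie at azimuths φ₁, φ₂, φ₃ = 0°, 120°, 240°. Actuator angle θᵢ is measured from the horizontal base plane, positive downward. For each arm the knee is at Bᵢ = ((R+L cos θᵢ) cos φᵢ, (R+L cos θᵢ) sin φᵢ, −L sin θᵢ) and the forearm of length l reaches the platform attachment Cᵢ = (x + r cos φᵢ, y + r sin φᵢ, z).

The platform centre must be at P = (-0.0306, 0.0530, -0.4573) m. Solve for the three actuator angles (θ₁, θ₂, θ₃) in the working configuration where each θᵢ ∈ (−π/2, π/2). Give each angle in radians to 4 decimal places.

θ₁ = 0.2622, θ₂ = -0.1740, θ₃ = 0.2622

rotate P by −φ1: (-0.0306, 0.0530, -0.4573)
  e−x'=0.1506;  (l²−L²−(e−x')²−y'²−z²)/2L = 0.0269
  γ=atan2(-0.4573,0.1506)=-1.2527;  ψ=arccos(0.0559)=1.5148;  θ1=γ+ψ≈0.2622
φ2=120.0° → target in arm frame (0.0612, 0.0000)
  e−x'=0.0588;  (l²−L²−(e−x')²−y'²−z²)/2L = 0.1371
  θ2 = atan2(B,A) + arccos(C/0.4611) = -0.1740
arm 3 (φ=240.0°): x'=-0.0306, y'=-0.0530
  A=0.1506, B=-0.4573, C=(l²−L²−A²−y'²−z²)/(2L)=0.0269
  √(A²+B²)=0.4815;  θ3 = -1.2527+1.5148 ≈ 0.2622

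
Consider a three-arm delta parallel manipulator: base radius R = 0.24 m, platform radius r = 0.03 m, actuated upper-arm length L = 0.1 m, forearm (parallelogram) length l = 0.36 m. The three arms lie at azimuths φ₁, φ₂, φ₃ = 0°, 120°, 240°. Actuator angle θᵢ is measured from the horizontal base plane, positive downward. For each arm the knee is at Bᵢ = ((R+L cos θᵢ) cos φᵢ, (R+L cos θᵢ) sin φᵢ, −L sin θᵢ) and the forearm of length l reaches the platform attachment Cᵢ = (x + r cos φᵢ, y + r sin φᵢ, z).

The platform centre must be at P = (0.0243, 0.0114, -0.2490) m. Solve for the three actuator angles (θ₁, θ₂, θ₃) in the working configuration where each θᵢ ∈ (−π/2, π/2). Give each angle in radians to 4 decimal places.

arm 1 (φ=0.0°): x'=0.0243, y'=0.0114
  A=0.1857, B=-0.2490, C=(l²−L²−A²−y'²−z²)/(2L)=0.1149
  θ1 = atan2(B,A) + arccos(C/0.3106) = 0.2618
φ2=120.0° → target in arm frame (-0.0023, -0.0267)
  A cos θ + B sin θ = C:  0.2123·cos θ + -0.2490·sin θ = 0.0591
  θ2 = atan2(B,A) + arccos(C/0.3272) = 0.5243
φ3=240.0° → target in arm frame (-0.0220, 0.0153)
  A cos θ + B sin θ = C:  0.2320·cos θ + -0.2490·sin θ = 0.0176
  √(A²+B²)=0.3403;  θ3 = -0.8207+1.5189 ≈ 0.6983

θ₁ = 0.2618, θ₂ = 0.5243, θ₃ = 0.6983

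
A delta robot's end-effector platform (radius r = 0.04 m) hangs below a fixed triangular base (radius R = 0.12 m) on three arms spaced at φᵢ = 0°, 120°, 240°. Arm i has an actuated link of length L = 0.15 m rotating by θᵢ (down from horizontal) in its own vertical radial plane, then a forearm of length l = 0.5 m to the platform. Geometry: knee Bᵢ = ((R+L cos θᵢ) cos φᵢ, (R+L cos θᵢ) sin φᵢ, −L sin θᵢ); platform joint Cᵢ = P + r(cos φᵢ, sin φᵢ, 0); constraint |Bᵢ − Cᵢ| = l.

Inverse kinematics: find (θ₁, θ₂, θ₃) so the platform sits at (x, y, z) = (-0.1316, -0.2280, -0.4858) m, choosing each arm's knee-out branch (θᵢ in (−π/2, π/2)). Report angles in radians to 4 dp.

φ1=0.0° → target in arm frame (-0.1316, -0.2280)
  A=0.2116, B=-0.4858, C=(l²−L²−A²−y'²−z²)/(2L)=-0.3509
  γ=atan2(-0.4858,0.2116)=-1.1600;  ψ=arccos(-0.6622)=2.2945;  θ1=γ+ψ≈1.1345
arm 2 (φ=120.0°): x'=-0.1317, y'=0.2280
  A=0.2117, B=-0.4858, C=(l²−L²−A²−y'²−z²)/(2L)=-0.3509
  θ2 = atan2(B,A) + arccos(C/0.5299) = 1.1346
arm 3 (φ=240.0°): x'=0.2633, y'=0.0000
  A=-0.1833, B=-0.4858, C=(l²−L²−A²−y'²−z²)/(2L)=-0.1403
  θ3 = atan2(B,A) + arccos(C/0.5192) = -0.0871

θ₁ = 1.1345, θ₂ = 1.1346, θ₃ = -0.0871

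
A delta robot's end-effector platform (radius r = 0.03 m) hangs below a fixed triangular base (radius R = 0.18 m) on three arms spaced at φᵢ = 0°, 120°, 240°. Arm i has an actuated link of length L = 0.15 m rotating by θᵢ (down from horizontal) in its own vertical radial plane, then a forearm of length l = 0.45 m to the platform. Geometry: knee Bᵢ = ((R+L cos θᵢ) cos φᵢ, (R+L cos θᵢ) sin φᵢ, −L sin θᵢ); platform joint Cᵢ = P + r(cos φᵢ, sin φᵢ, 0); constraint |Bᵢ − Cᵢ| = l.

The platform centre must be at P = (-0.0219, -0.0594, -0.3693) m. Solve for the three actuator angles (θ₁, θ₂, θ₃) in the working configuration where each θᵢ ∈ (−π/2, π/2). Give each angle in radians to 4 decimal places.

φ1=0.0° → target in arm frame (-0.0219, -0.0594)
  A=0.1719, B=-0.3693, C=(l²−L²−A²−y'²−z²)/(2L)=0.0351
  γ=atan2(-0.3693,0.1719)=-1.1351;  ψ=arccos(0.0862)=1.4844;  θ1=γ+ψ≈0.3493
φ2=120.0° → target in arm frame (-0.0405, 0.0487)
  A cos θ + B sin θ = C:  0.1905·cos θ + -0.3693·sin θ = 0.0165
  √(A²+B²)=0.4155;  θ2 = -1.0946+1.5310 ≈ 0.4364
φ3=240.0° → target in arm frame (0.0624, 0.0107)
  A cos θ + B sin θ = C:  0.0876·cos θ + -0.3693·sin θ = 0.1194
  θ3 = atan2(B,A) + arccos(C/0.3795) = -0.0872

θ₁ = 0.3493, θ₂ = 0.4364, θ₃ = -0.0872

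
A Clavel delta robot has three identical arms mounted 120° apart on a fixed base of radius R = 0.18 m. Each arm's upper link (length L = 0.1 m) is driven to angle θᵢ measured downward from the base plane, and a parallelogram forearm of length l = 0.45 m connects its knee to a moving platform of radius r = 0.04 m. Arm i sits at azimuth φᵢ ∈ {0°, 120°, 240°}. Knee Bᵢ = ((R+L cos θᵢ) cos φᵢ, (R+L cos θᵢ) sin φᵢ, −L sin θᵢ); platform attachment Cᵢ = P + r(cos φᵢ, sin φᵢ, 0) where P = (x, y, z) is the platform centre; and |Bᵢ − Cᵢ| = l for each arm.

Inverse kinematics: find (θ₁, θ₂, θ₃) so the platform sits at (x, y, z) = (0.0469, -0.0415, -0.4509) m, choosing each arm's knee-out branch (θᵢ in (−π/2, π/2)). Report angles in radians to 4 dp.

rotate P by −φ1: (0.0469, -0.0415, -0.4509)
  A cos θ + B sin θ = C:  0.0931·cos θ + -0.4509·sin θ = -0.1060
  θ1 = atan2(B,A) + arccos(C/0.4604) = 0.4359
φ2=120.0° → target in arm frame (-0.0594, -0.0199)
  e−x'=0.1994;  (l²−L²−(e−x')²−y'²−z²)/2L = -0.2548
  γ=atan2(-0.4509,0.1994)=-1.1544;  ψ=arccos(-0.5168)=2.1139;  θ2=γ+ψ≈0.9595
φ3=240.0° → target in arm frame (0.0125, 0.0614)
  A cos θ + B sin θ = C:  0.1275·cos θ + -0.4509·sin θ = -0.1542
  √(A²+B²)=0.4686;  θ3 = -1.2952+1.9061 ≈ 0.6109

θ₁ = 0.4359, θ₂ = 0.9595, θ₃ = 0.6109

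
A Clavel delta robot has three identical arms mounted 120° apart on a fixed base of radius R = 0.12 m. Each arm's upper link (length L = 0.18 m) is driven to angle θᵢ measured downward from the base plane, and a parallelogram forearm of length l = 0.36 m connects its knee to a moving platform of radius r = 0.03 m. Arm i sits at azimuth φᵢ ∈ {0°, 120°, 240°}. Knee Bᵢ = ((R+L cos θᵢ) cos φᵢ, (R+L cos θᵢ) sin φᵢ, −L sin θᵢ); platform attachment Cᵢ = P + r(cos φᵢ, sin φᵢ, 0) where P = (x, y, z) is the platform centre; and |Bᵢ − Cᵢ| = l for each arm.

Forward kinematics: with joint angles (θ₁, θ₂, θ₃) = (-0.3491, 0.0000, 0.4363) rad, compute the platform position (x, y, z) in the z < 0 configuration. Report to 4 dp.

arm 1 at φ=0.0°: e+L cos θ1 = 0.2591;  centre 1 = (0.2591, 0.0000, 0.0616)
arm 2 at φ=120.0°: e+L cos θ2 = 0.2700;  centre 2 = (-0.1350, 0.2338, 0.0000)
centre 3 = (0.2531·cos240.0°, 0.2531·sin240.0°, -0.0761) = (-0.1266, -0.2192, -0.0761)
subtract pairs → two planes through P
plane₁₂: -0.7883x+0.4677y+-0.1231z = 0.0020
det = 0.7064;  x = -0.0005+-0.2587z,  y = 0.0033+-0.1727z
sphere 1 gives Az²+Bz+C=0 with A=1.0967, B=0.0100, C=-0.0584;  B²−4AC=0.2562;  roots -0.2353, 0.2262;  negative root z = -0.2353
x = 0.0604, y = 0.0440

(0.0604, 0.0440, -0.2353)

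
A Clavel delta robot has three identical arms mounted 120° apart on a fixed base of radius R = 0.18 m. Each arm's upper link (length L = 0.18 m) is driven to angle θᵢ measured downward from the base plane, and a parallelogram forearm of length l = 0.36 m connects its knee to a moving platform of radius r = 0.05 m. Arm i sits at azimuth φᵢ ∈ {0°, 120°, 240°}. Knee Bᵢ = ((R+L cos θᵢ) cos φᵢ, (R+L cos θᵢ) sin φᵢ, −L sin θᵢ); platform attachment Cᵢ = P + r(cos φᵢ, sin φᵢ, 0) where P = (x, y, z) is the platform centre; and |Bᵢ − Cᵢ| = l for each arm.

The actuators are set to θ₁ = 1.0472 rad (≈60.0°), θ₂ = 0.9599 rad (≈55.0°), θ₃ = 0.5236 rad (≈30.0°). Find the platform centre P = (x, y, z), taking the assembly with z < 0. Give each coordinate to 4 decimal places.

O1 = (0.2200·cos0.0°, 0.2200·sin0.0°, -0.1559) = (0.2200, 0.0000, -0.1559)
arm 2 at φ=120.0°: (R−r)+L cos θ2 = 0.2332;  O2 = (-0.1166, 0.2020, -0.1474)
O3 = (0.2859·cos240.0°, 0.2859·sin240.0°, -0.0900) = (-0.1429, -0.2476, -0.0900)
|O₂|²−|O₁|² = 0.0034;  |O₃|²−|O₁|² = 0.0171
linear system: -0.6732x+0.4040y = 0.0034−0.0169z; -0.7259x+-0.4952y = 0.0171−0.1318z
Cramer: x(z) = -0.0138+0.0983z;  y(z) = -0.0144+0.1220z
into |P−O₁|² = l²: 1.0246z² + 0.2623z + -0.0504 = 0;  Δ = 0.2755;  z = -0.3842 or 0.1282 → z<0 root = -0.3842
x = -0.0515, y = -0.0613

(-0.0515, -0.0613, -0.3842)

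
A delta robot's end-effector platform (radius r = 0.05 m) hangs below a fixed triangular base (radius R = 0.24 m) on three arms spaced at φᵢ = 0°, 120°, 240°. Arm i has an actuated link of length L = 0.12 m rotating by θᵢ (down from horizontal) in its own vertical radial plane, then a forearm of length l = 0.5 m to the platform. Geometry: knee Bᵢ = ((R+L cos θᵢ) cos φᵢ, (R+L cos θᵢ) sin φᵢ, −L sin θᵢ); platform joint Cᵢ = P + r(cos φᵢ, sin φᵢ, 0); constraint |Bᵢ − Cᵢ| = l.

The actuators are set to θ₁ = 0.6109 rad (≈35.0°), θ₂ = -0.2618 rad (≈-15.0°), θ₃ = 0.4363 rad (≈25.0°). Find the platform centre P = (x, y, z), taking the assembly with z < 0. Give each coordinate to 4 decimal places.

centre 1 = (0.2883·cos0.0°, 0.2883·sin0.0°, -0.0688) = (0.2883, 0.0000, -0.0688)
centre 2 = (0.3059·cos120.0°, 0.3059·sin120.0°, 0.0311) = (-0.1530, 0.2649, 0.0311)
arm 3 at φ=240.0°: (R−r)+L cos θ3 = 0.2988;  centre 3 = (-0.1494, -0.2587, -0.0507)
eliminate P² terms by subtracting sphere 1 from 2 and 3
plane₁₂: -0.8825x+0.5299y+0.1998z = 0.0067
Cramer: x(z) = -0.0061+0.1332z;  y(z) = 0.0026-0.1552z
quadratic in z: (1.0418)z²+(0.0585)z+(-0.1586)=0, √Δ=0.8151 → z ∈ {-0.4193, 0.3631}; z = -0.4193 (taking z<0)
x = -0.0619, y = 0.0676

(-0.0619, 0.0676, -0.4193)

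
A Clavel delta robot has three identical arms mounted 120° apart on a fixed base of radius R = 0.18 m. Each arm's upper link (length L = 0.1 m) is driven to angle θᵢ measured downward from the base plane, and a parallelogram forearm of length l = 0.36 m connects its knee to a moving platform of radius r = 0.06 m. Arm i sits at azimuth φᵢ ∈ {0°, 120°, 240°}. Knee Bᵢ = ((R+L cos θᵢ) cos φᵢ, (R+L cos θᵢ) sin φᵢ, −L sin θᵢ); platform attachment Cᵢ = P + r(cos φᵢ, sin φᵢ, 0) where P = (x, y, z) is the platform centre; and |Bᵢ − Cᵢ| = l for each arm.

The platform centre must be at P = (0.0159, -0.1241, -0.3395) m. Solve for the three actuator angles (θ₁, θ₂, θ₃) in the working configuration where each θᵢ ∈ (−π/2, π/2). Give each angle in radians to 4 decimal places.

θ₁ = 0.6110, θ₂ = 1.3092, θ₃ = 0.0871

rotate P by −φ1: (0.0159, -0.1241, -0.3395)
  A=0.1041, B=-0.3395, C=(l²−L²−A²−y'²−z²)/(2L)=-0.1095
  γ=atan2(-0.3395,0.1041)=-1.2733;  ψ=arccos(-0.3083)=1.8842;  θ1=γ+ψ≈0.6110
rotate P by −φ2: (-0.1154, 0.0483, -0.3395)
  A cos θ + B sin θ = C:  0.2354·cos θ + -0.3395·sin θ = -0.2671
  γ=atan2(-0.3395,0.2354)=-0.9645;  ψ=arccos(-0.6465)=2.2737;  θ2=γ+ψ≈1.3092
arm 3 (φ=240.0°): x'=0.0995, y'=0.0758
  A=0.0205, B=-0.3395, C=(l²−L²−A²−y'²−z²)/(2L)=-0.0091
  γ=atan2(-0.3395,0.0205)=-1.5106;  ψ=arccos(-0.0269)=1.5977;  θ3=γ+ψ≈0.0871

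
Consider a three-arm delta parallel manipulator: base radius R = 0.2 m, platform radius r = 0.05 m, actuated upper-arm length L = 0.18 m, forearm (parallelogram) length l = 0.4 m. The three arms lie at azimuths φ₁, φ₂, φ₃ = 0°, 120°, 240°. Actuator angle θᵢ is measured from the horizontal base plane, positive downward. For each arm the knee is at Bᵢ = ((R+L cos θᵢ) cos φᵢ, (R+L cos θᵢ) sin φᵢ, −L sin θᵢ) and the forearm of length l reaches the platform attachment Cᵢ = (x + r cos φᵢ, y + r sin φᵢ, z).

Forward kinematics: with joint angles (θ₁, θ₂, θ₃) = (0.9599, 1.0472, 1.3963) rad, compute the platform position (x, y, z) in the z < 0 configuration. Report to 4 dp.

(0.0478, 0.0565, -0.4860)

S1 = (0.2532·cos0.0°, 0.2532·sin0.0°, -0.1474) = (0.2532, 0.0000, -0.1474)
φ2=120.0°: virtual centre (-0.1200, 0.2078, -0.1559), radius l
S3 = (0.1813·cos240.0°, 0.1813·sin240.0°, -0.1773) = (-0.0906, -0.1570, -0.1773)
|S₂|²−|S₁|² = -0.0040;  |S₃|²−|S₁|² = -0.0216
linear system: -0.7465x+0.4157y = -0.0040−-0.0169z; -0.6877x+-0.3139y = -0.0216−-0.0596z
det = 0.5202;  x = 0.0197+-0.0578z,  y = 0.0257+-0.0633z
sphere 1 gives Az²+Bz+C=0 with A=1.0073, B=0.3187, C=-0.0830;  B²−4AC=0.4361;  roots -0.4860, 0.1696;  negative root z = -0.4860
x = 0.0478, y = 0.0565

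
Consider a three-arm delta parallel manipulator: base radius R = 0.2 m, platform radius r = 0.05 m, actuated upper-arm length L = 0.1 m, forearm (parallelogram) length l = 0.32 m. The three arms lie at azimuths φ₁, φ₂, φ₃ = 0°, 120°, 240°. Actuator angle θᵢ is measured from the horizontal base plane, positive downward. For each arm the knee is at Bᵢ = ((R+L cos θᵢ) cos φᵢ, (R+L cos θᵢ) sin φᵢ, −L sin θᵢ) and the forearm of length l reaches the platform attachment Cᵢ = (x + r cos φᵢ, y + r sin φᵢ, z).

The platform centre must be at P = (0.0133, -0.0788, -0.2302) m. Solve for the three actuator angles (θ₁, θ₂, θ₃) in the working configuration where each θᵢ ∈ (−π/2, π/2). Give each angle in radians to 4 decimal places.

rotate P by −φ1: (0.0133, -0.0788, -0.2302)
  A=0.1367, B=-0.2302, C=(l²−L²−A²−y'²−z²)/(2L)=0.0726
  θ1 = atan2(B,A) + arccos(C/0.2677) = 0.2614
rotate P by −φ2: (-0.0749, 0.0279, -0.2302)
  A=0.2249, B=-0.2302, C=(l²−L²−A²−y'²−z²)/(2L)=-0.0597
  θ2 = atan2(B,A) + arccos(C/0.3218) = 0.9604
φ3=240.0° → target in arm frame (0.0616, 0.0509)
  e−x'=0.0884;  (l²−L²−(e−x')²−y'²−z²)/2L = 0.1450
  √(A²+B²)=0.2466;  θ3 = -1.2041+0.9422 ≈ -0.2619

θ₁ = 0.2614, θ₂ = 0.9604, θ₃ = -0.2619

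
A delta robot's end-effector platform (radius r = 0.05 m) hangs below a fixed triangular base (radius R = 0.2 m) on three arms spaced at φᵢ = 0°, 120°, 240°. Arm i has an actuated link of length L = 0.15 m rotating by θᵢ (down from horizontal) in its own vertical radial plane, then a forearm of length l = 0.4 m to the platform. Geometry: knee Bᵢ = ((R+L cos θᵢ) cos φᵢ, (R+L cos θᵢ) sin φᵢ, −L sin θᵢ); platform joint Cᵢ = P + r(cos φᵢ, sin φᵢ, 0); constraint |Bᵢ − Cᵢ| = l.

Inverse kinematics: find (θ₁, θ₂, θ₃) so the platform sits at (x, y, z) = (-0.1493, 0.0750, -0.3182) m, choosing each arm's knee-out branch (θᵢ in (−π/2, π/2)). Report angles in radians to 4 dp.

θ₁ = 1.2214, θ₂ = -0.2617, θ₃ = 0.5234

rotate P by −φ1: (-0.1493, 0.0750, -0.3182)
  A=0.2993, B=-0.3182, C=(l²−L²−A²−y'²−z²)/(2L)=-0.1965
  √(A²+B²)=0.4368;  θ1 = -0.8160+2.0374 ≈ 1.2214
φ2=120.0° → target in arm frame (0.1396, 0.0918)
  A=0.0104, B=-0.3182, C=(l²−L²−A²−y'²−z²)/(2L)=0.0924
  √(A²+B²)=0.3184;  θ2 = -1.5381+1.2764 ≈ -0.2617
rotate P by −φ3: (0.0097, -0.1668, -0.3182)
  e−x'=0.1403;  (l²−L²−(e−x')²−y'²−z²)/2L = -0.0375
  √(A²+B²)=0.3478;  θ3 = -1.1555+1.6789 ≈ 0.5234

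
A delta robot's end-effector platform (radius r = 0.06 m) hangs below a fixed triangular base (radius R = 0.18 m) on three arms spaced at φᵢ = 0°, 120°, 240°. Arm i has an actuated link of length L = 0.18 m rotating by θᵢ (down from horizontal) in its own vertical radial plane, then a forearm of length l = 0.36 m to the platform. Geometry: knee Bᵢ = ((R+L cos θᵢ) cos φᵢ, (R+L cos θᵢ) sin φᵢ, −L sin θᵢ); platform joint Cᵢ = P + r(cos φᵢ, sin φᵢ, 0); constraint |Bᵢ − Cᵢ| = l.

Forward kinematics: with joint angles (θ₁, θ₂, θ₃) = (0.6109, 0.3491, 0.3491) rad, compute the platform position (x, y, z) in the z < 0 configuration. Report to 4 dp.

(-0.0363, 0.0000, -0.2965)

φ1=0.0°: virtual centre (0.2674, 0.0000, -0.1032), radius l
S2 = (0.2891·cos120.0°, 0.2891·sin120.0°, -0.0616) = (-0.1446, 0.2504, -0.0616)
S3 = (0.2891·cos240.0°, 0.2891·sin240.0°, -0.0616) = (-0.1446, -0.2504, -0.0616)
|S₂|²−|S₁|² = 0.0052;  |S₃|²−|S₁|² = 0.0052
plane₁₂: -0.8240x+0.5008y+0.0834z = 0.0052
Cramer: x(z) = -0.0063+0.1012z;  y(z) = 0.0000-0.0000z
sphere 1 gives Az²+Bz+C=0 with A=1.0102, B=0.1511, C=-0.0440;  B²−4AC=0.2006;  roots -0.2965, 0.1469;  negative root z = -0.2965
x = -0.0363, y = 0.0000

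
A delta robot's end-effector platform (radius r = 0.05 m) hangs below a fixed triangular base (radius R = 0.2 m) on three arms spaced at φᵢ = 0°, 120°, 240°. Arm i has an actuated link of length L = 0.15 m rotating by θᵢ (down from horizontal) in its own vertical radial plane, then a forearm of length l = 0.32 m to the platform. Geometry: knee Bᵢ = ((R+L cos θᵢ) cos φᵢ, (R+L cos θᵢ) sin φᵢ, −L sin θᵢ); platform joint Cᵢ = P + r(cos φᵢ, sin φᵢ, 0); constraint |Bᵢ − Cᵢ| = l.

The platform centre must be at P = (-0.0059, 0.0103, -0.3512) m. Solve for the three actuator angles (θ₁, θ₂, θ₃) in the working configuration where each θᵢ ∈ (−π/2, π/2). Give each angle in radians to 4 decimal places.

rotate P by −φ1: (-0.0059, 0.0103, -0.3512)
  A cos θ + B sin θ = C:  0.1559·cos θ + -0.3512·sin θ = -0.2262
  √(A²+B²)=0.3842;  θ1 = -1.1530+2.2001 ≈ 1.0471
φ2=120.0° → target in arm frame (0.0119, 0.0000)
  A cos θ + B sin θ = C:  0.1381·cos θ + -0.3512·sin θ = -0.2084
  θ2 = atan2(B,A) + arccos(C/0.3774) = 0.9598
arm 3 (φ=240.0°): x'=-0.0060, y'=-0.0103
  e−x'=0.1560;  (l²−L²−(e−x')²−y'²−z²)/2L = -0.2262
  γ=atan2(-0.3512,0.1560)=-1.1529;  ψ=arccos(-0.5888)=2.2003;  θ3=γ+ψ≈1.0475

θ₁ = 1.0471, θ₂ = 0.9598, θ₃ = 1.0475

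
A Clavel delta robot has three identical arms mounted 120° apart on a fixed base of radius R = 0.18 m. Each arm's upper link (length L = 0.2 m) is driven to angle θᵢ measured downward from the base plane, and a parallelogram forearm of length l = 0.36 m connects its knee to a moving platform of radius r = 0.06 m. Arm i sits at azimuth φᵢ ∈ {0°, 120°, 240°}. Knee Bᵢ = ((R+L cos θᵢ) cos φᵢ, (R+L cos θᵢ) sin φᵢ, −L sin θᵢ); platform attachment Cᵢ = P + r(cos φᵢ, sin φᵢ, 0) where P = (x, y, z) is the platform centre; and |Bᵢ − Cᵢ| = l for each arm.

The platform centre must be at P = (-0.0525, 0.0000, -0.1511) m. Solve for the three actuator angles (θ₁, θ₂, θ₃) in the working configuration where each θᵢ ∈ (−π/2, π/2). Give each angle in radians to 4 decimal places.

arm 1 (φ=0.0°): x'=-0.0525, y'=0.0000
  A cos θ + B sin θ = C:  0.1725·cos θ + -0.1511·sin θ = 0.0925
  γ=atan2(-0.1511,0.1725)=-0.7194;  ψ=arccos(0.4035)=1.1555;  θ1=γ+ψ≈0.4361
arm 2 (φ=120.0°): x'=0.0262, y'=0.0455
  A cos θ + B sin θ = C:  0.0938·cos θ + -0.1511·sin θ = 0.1398
  γ=atan2(-0.1511,0.0938)=-1.0155;  ψ=arccos(0.7861)=0.6664;  θ2=γ+ψ≈-0.3491
arm 3 (φ=240.0°): x'=0.0263, y'=-0.0455
  A=0.0937, B=-0.1511, C=(l²−L²−A²−y'²−z²)/(2L)=0.1398
  γ=atan2(-0.1511,0.0937)=-1.0155;  ψ=arccos(0.7861)=0.6664;  θ3=γ+ψ≈-0.3491

θ₁ = 0.4361, θ₂ = -0.3491, θ₃ = -0.3491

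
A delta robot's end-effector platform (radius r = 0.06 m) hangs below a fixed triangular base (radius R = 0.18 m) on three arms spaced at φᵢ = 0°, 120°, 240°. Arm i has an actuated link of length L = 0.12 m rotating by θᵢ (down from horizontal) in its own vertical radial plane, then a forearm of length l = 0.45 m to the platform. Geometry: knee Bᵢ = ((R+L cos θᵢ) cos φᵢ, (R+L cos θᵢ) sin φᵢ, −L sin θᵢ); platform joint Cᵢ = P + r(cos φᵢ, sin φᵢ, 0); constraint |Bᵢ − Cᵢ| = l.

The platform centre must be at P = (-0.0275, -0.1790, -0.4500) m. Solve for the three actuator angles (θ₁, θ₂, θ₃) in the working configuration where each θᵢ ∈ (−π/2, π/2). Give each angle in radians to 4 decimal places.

rotate P by −φ1: (-0.0275, -0.1790, -0.4500)
  A=0.1475, B=-0.4500, C=(l²−L²−A²−y'²−z²)/(2L)=-0.2842
  γ=atan2(-0.4500,0.1475)=-1.2541;  ψ=arccos(-0.6000)=2.2144;  θ1=γ+ψ≈0.9603
rotate P by −φ2: (-0.1413, 0.1133, -0.4500)
  A=0.2613, B=-0.4500, C=(l²−L²−A²−y'²−z²)/(2L)=-0.3979
  θ2 = atan2(B,A) + arccos(C/0.5203) = 1.3966
arm 3 (φ=240.0°): x'=0.1688, y'=0.0657
  A cos θ + B sin θ = C:  -0.0488·cos θ + -0.4500·sin θ = -0.0879
  γ=atan2(-0.4500,-0.0488)=-1.6787;  ψ=arccos(-0.1942)=1.7662;  θ3=γ+ψ≈0.0875

θ₁ = 0.9603, θ₂ = 1.3966, θ₃ = 0.0875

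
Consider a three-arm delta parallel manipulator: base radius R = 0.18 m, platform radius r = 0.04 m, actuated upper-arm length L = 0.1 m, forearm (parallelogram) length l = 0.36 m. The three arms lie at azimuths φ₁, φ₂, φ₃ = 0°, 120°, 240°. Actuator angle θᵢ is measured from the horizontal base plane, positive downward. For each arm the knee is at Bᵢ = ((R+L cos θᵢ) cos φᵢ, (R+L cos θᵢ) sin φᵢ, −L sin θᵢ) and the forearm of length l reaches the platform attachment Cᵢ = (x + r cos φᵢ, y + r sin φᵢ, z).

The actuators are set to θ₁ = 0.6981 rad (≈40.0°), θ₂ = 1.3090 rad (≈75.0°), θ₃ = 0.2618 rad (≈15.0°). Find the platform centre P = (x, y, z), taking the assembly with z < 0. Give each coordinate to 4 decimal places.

arm 1 at φ=0.0°: ρ1 = 0.2166;  centre 1 = (0.2166, 0.0000, -0.0643)
φ2=120.0°: virtual centre (-0.0829, 0.1437, -0.0966), radius l
φ3=240.0°: virtual centre (-0.1183, -0.2049, -0.0259), radius l
subtract pairs → two planes through P
plane₁₂: -0.5991x+0.2873y+-0.0646z = -0.0142
det = 0.4379;  x = 0.0096+-0.0101z,  y = -0.0294+0.2039z
quadratic in z: (1.0417)z²+(0.1208)z+(-0.0818)=0, √Δ=0.5960 → z ∈ {-0.3441, 0.2281}; z = -0.3441 (taking z<0)
x = 0.0131, y = -0.0995

(0.0131, -0.0995, -0.3441)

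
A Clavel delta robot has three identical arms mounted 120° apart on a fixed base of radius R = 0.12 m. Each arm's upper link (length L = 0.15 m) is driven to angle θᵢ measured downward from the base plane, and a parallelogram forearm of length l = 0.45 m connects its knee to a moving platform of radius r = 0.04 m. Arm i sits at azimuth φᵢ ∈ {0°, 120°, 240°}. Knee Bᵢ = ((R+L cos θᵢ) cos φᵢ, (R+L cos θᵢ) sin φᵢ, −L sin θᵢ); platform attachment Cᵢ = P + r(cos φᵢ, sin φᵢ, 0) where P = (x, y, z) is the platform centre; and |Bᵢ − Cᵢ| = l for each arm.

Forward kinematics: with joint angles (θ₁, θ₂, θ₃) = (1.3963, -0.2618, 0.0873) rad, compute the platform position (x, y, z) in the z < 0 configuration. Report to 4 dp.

φ1=0.0°: virtual centre (0.1060, 0.0000, -0.1477), radius l
S2 = (0.2249·cos120.0°, 0.2249·sin120.0°, 0.0388) = (-0.1124, 0.1948, 0.0388)
φ3=240.0°: virtual centre (-0.1147, -0.1987, -0.0131), radius l
eliminate P² terms by subtracting sphere 1 from 2 and 3
linear system: -0.4370x+0.3895y = 0.0190−0.3731z; -0.4415x+-0.3974y = 0.0197−0.2693z
det = 0.3456;  x = -0.0441+0.7325z,  y = -0.0007+-0.1361z
sphere 1 gives Az²+Bz+C=0 with A=1.5550, B=0.0757, C=-0.1581;  B²−4AC=0.9893;  roots -0.3441, 0.2955;  negative root z = -0.3441
x = -0.2962, y = 0.0462

(-0.2962, 0.0462, -0.3441)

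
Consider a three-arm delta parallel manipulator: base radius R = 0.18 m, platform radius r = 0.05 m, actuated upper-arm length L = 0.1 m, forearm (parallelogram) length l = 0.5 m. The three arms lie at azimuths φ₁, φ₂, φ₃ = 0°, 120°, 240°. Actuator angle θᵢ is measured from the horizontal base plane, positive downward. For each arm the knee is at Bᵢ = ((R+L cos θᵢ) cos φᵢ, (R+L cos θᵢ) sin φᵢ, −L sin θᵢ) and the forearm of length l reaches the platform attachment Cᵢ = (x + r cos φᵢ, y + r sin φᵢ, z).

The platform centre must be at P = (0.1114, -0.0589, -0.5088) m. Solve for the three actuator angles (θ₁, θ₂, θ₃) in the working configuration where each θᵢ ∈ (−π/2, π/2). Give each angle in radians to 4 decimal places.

φ1=0.0° → target in arm frame (0.1114, -0.0589)
  A=0.0186, B=-0.5088, C=(l²−L²−A²−y'²−z²)/(2L)=-0.1135
  √(A²+B²)=0.5091;  θ1 = -1.5343+1.7955 ≈ 0.2613
φ2=120.0° → target in arm frame (-0.1067, -0.0670)
  e−x'=0.2367;  (l²−L²−(e−x')²−y'²−z²)/2L = -0.3970
  θ2 = atan2(B,A) + arccos(C/0.5612) = 1.2213
rotate P by −φ3: (-0.0047, 0.1259, -0.5088)
  A=0.1347, B=-0.5088, C=(l²−L²−A²−y'²−z²)/(2L)=-0.2644
  θ3 = atan2(B,A) + arccos(C/0.5263) = 0.7851

θ₁ = 0.2613, θ₂ = 1.2213, θ₃ = 0.7851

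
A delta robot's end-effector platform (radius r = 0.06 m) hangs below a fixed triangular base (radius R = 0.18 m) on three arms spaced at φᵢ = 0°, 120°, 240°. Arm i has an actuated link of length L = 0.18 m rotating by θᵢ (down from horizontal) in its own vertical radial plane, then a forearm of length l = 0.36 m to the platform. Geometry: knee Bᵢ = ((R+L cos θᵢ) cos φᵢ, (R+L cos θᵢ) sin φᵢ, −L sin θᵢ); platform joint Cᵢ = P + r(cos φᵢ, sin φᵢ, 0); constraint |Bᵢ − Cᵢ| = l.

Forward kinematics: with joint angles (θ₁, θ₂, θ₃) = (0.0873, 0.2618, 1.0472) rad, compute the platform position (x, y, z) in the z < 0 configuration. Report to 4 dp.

φ1=0.0°: virtual centre (0.2993, 0.0000, -0.0157), radius l
φ2=120.0°: virtual centre (-0.1469, 0.2545, -0.0466), radius l
S3 = (0.2100·cos240.0°, 0.2100·sin240.0°, -0.1559) = (-0.1050, -0.1819, -0.1559)
|S₂|²−|S₁|² = -0.0013;  |S₃|²−|S₁|² = -0.0214
plane₁₂: -0.8925x+0.5090y+-0.0618z = -0.0013
Cramer: x(z) = 0.0155-0.2244z;  y(z) = 0.0245-0.2720z
into |P−S₁|² = l²: 1.1243z² + 0.1454z + -0.0482 = 0;  Δ = 0.2378;  z = -0.2815 or 0.1522 → z<0 root = -0.2815
x = 0.0786, y = 0.1011

(0.0786, 0.1011, -0.2815)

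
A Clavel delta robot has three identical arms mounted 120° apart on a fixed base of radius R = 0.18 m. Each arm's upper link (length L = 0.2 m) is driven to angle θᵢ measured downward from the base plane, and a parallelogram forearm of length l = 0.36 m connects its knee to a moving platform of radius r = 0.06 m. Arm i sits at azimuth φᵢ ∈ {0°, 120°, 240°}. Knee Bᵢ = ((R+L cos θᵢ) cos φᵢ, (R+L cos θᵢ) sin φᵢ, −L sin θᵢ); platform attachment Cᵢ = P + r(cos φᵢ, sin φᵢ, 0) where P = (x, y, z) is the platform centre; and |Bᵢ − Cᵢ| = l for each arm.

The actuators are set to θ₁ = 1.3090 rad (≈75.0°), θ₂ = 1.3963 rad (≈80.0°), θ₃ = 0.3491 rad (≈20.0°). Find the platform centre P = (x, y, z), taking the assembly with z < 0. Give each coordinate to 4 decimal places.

(-0.0724, -0.1613, -0.4028)

arm 1 at φ=0.0°: ρ1 = 0.1718;  centre 1 = (0.1718, 0.0000, -0.1932)
φ2=120.0°: virtual centre (-0.0774, 0.1340, -0.1970), radius l
centre 3 = (0.3079·cos240.0°, 0.3079·sin240.0°, -0.0684) = (-0.1540, -0.2667, -0.0684)
|centre ₂|²−|centre ₁|² = -0.0041;  |centre ₃|²−|centre ₁|² = 0.0327
[-0.4982 0.2680 -0.0076]·P = -0.0041;  [-0.6515 -0.5334 0.2495]·P = 0.0327
det = 0.4403;  x = -0.0149+0.1427z,  y = -0.0430+0.2936z
into |P−centre ₁|² = l²: 1.1065z² + 0.3078z + -0.0556 = 0;  Δ = 0.3407;  z = -0.4028 or 0.1247 → z<0 root = -0.4028
x = -0.0724, y = -0.1613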